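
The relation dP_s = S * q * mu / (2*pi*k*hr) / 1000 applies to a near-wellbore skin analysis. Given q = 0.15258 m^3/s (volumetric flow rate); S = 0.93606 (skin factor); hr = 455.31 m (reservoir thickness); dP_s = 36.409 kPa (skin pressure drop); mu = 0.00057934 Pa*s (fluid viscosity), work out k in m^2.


k = S*q*mu / (2*pi*dP_s*1000*hr)
k = 0.93606*0.15258*0.00057934 / (2*pi*36.409*1000*455.31)
k = 7.9440e-13 m^2


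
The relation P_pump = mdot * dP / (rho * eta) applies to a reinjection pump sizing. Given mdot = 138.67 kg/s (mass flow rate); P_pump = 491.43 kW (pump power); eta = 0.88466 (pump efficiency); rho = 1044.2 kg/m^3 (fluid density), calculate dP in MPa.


dP = P_pump * rho * eta / mdot
dP = 491.43 * 1044.2 * 0.88466 / 138.67
dP = 3273.703 kPa
Convert: 3273.703 kPa * 0.001 = 3.2737 MPa
dP = 3.2737 MPa


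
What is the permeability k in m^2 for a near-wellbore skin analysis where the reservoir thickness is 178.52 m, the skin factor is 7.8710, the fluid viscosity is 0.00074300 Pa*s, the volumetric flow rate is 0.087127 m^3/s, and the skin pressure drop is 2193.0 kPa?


k = S*q*mu / (2*pi*dP_s*1000*hr)
k = 7.8710*0.087127*0.00074300 / (2*pi*2193.0*1000*178.52)
k = 2.0714e-13 m^2


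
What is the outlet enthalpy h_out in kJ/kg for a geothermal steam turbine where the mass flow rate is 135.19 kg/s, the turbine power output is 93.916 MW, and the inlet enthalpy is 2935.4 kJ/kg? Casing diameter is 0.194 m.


h_out = h_in - P * 1000 / mdot
h_out = 2935.4 - 93.916 * 1000 / 135.19
h_out = 2240.7 kJ/kg


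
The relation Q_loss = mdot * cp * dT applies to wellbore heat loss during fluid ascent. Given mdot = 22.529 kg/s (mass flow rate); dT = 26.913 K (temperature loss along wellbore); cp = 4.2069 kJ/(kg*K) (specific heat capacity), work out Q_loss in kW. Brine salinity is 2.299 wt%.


Q_loss = mdot * cp * dT
Q_loss = 22.529 * 4.2069 * 26.913
Q_loss = 2550.7 kW


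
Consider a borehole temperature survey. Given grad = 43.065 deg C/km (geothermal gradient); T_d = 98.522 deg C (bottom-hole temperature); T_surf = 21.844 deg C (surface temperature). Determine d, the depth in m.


d = (T_d - T_surf) / grad * 1000
d = (98.522 - 21.844) / 43.065 * 1000
d = 1780.5 m


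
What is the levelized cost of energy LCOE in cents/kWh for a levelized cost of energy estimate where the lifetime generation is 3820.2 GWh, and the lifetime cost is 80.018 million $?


LCOE = C_tot / E_tot * 100
LCOE = 80.018 / 3820.2 * 100
LCOE = 2.0946 cents/kWh


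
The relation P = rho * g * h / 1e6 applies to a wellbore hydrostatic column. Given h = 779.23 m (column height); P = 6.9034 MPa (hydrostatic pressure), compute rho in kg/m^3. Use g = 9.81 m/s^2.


rho = P * 1e6 / (g * h)
rho = 6.9034 * 1e6 / (9.81 * 779.23)
rho = 903.08 kg/m^3


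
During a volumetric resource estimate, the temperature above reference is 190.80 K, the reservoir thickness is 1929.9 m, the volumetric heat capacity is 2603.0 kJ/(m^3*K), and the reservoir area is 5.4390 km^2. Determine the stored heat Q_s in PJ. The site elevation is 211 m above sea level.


Step 1: Vr = A*1e6*hr = 5.439*1e6*1929.9 = 1.049673e+10 m^3
Step 2: Q_s = Vr*rhoc*dT/1e12 = 1.049673e+10*2603.0*190.8/1e12 = 5213.2 PJ
Q_s = 5213.2 PJ


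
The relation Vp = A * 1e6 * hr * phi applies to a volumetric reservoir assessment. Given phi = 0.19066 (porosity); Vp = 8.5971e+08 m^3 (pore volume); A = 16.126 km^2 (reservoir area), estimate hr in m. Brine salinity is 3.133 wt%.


hr = Vp / (A * 1e6 * phi)
hr = 8.5971e+08 / (16.126 * 1e6 * 0.19066)
hr = 279.62 m


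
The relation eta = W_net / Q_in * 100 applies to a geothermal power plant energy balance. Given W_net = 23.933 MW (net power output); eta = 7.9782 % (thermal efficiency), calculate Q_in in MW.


Q_in = W_net / (eta / 100)
Q_in = 23.933 / (7.9782 / 100)
Q_in = 299.98 MW


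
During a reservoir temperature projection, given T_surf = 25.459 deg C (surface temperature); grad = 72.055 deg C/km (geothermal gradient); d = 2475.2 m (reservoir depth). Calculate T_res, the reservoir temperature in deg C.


T_res = T_surf + grad * d / 1000
T_res = 25.459 + 72.055 * 2475.2 / 1000
T_res = 203.81 deg C


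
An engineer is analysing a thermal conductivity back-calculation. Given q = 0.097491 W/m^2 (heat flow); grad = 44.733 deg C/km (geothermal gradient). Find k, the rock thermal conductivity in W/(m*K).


k = q / (grad / 1000)
k = 0.097491 / (44.733 / 1000)
k = 2.1794 W/(m*K)


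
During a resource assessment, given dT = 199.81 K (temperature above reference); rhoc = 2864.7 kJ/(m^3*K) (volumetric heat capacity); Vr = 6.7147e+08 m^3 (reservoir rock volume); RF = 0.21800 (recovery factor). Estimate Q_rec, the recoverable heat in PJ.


Step 1: Q_s = Vr*rhoc*dT/1e12 = 6.7147e+08*2864.7*199.81/1e12 = 384.3465 PJ
Step 2: Q_rec = Q_s * RF = 384.3465 * 0.218 = 83.788 PJ
Q_rec = 83.788 PJ


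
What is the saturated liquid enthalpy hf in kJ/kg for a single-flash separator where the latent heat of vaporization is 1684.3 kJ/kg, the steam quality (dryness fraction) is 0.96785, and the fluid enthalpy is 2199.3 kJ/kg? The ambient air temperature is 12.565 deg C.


hf = h - x * hfg
hf = 2199.3 - 0.96785 * 1684.3
hf = 569.15 kJ/kg


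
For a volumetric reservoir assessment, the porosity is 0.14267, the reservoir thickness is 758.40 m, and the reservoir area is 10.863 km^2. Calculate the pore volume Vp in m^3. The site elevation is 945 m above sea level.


Vp = A * 1e6 * hr * phi
Vp = 10.863 * 1e6 * 758.40 * 0.14267
Vp = 1.1754e+09 m^3


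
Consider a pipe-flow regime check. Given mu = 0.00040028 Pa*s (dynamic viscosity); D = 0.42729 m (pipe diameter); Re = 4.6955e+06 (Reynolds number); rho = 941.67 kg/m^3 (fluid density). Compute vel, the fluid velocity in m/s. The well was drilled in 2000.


vel = Re * mu / (rho * D)
vel = 4.6955e+06 * 0.00040028 / (941.67 * 0.42729)
vel = 4.6712 m/s


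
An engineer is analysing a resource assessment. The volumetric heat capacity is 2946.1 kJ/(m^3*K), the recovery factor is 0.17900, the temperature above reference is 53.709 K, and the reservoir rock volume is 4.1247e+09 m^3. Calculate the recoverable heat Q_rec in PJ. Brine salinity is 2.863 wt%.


Step 1: Q_s = Vr*rhoc*dT/1e12 = 4.1247e+09*2946.1*53.709/1e12 = 652.6599 PJ
Step 2: Q_rec = Q_s * RF = 652.6599 * 0.179 = 116.83 PJ
Q_rec = 116.83 PJ


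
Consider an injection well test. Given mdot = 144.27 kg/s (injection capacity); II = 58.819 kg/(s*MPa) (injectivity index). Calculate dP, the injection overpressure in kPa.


dP = mdot * 1000 / II
dP = 144.27 * 1000 / 58.819
dP = 2452.8 kPa


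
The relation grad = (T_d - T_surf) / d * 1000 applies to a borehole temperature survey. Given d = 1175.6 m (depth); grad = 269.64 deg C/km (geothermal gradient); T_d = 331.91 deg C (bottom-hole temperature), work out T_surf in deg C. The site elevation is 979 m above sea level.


T_surf = T_d - grad * d / 1000
T_surf = 331.91 - 269.64 * 1175.6 / 1000
T_surf = 14.921 deg C


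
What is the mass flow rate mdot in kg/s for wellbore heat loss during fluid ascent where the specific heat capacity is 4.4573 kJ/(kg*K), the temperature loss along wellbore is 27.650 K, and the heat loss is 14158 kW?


mdot = Q_loss / (cp * dT)
mdot = 14158 / (4.4573 * 27.650)
mdot = 114.88 kg/s


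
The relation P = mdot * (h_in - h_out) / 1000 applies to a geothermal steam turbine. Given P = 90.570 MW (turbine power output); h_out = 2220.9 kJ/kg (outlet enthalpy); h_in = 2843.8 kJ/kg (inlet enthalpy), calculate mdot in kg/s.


mdot = P * 1000 / (h_in - h_out)
mdot = 90.570 * 1000 / (2843.8 - 2220.9)
mdot = 145.40 kg/s


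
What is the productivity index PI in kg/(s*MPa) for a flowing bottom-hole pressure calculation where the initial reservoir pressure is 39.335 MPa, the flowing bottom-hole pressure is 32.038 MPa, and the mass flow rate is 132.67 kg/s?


PI = mdot / (P_i - P_wf)
PI = 132.67 / (39.335 - 32.038)
PI = 18.181 kg/(s*MPa)


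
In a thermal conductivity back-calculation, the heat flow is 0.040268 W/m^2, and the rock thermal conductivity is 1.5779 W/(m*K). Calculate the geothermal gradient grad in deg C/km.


grad = q / k * 1000
grad = 0.040268 / 1.5779 * 1000
grad = 25.520 deg C/km


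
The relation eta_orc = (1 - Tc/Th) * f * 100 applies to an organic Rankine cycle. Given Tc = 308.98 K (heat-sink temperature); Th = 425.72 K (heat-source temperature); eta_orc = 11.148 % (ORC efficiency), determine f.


f = (eta_orc/100) / (1 - Tc/Th)
f = (11.148/100) / (1 - 308.98/425.72)
f = 0.40654


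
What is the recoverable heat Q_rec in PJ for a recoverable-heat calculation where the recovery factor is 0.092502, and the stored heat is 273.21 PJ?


Q_rec = Q_s * RF
Q_rec = 273.21 * 0.092502
Q_rec = 25.272 PJ


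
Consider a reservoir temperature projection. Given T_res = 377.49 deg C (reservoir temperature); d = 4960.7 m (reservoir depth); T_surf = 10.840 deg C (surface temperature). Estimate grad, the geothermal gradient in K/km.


grad = (T_res - T_surf) / d * 1000
grad = (377.49 - 10.840) / 4960.7 * 1000
grad = 73.91094 deg C/km
Convert: 73.91094 deg C/km * 1.0 = 73.911 K/km
grad = 73.911 K/km


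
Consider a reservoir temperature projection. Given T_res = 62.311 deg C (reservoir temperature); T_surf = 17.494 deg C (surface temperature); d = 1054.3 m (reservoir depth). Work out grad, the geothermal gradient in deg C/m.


grad = (T_res - T_surf) / d * 1000
grad = (62.311 - 17.494) / 1054.3 * 1000
grad = 42.50877 deg C/km
Convert: 42.50877 deg C/km * 0.001 = 0.042509 deg C/m
grad = 0.042509 deg C/m


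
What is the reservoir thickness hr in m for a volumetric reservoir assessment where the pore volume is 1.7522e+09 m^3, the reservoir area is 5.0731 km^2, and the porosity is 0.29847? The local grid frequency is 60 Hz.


hr = Vp / (A * 1e6 * phi)
hr = 1.7522e+09 / (5.0731 * 1e6 * 0.29847)
hr = 1157.2 m


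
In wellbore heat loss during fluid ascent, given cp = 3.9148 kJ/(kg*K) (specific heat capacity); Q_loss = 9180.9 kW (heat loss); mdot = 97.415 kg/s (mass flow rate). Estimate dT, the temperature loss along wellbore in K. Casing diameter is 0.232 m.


dT = Q_loss / (mdot * cp)
dT = 9180.9 / (97.415 * 3.9148)
dT = 24.074 K


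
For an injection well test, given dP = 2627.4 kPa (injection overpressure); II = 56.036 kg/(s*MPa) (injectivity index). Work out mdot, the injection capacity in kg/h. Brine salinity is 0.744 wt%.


mdot = II * dP / 1000
mdot = 56.036 * 2627.4 / 1000
mdot = 147.2290 kg/s
Convert: 147.2290 kg/s * 3600.0 = 5.3002e+05 kg/h
mdot = 5.3002e+05 kg/h


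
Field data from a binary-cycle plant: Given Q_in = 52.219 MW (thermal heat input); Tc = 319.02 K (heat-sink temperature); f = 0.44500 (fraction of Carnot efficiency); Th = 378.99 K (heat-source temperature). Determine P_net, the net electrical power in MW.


Step 1: eta = (1 - Tc/Th)*f = (1 - 319.02/378.99)*0.445 = 0.07041518
Step 2: P_net = eta * Q_in = 0.07041518 * 52.219 = 3.6770 MW
P_net = 3.6770 MW


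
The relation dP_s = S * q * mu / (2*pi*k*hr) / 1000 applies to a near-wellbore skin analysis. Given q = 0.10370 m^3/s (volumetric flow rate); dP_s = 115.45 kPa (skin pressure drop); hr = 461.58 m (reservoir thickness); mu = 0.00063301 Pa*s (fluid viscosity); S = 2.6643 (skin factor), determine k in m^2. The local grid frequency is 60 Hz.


k = S*q*mu / (2*pi*dP_s*1000*hr)
k = 2.6643*0.10370*0.00063301 / (2*pi*115.45*1000*461.58)
k = 5.2234e-13 m^2


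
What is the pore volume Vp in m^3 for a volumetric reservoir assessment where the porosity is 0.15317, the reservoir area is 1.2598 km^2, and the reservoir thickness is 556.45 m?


Vp = A * 1e6 * hr * phi
Vp = 1.2598 * 1e6 * 556.45 * 0.15317
Vp = 1.0737e+08 m^3


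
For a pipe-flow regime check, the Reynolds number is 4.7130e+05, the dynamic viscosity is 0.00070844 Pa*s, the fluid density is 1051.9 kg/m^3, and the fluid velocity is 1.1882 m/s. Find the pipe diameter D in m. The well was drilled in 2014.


D = Re * mu / (rho * vel)
D = 4.7130e+05 * 0.00070844 / (1051.9 * 1.1882)
D = 0.26714 m


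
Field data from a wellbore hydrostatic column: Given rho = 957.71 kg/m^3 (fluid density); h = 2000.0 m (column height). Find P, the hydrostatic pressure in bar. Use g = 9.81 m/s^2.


P = rho * g * h / 1e6
P = 957.71 * 9.81 * 2000.0 / 1e6
P = 18.79027 MPa
Convert: 18.79027 MPa * 10.0 = 187.90 bar
P = 187.90 bar


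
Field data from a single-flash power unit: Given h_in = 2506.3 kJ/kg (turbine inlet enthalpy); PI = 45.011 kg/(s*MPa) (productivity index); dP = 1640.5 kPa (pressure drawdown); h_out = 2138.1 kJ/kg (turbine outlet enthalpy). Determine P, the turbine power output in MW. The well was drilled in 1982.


Step 1: mdot = PI * dP / 1000 = 45.011 * 1640.5 / 1000 = 73.84055 kg/s
Step 2: P = mdot*(h_in - h_out)/1000 = 73.84055*(2506.3 - 2138.1)/1000 = 27.188 MW
P = 27.188 MW


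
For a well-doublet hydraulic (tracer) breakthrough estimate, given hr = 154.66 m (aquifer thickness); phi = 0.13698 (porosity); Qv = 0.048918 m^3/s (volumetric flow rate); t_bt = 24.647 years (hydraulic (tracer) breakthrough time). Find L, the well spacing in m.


L = sqrt(t_bt*365.25*86400*3*Qv / (pi*hr*phi))
L = sqrt(24.647*365.25*86400*3*0.048918 / (pi*154.66*0.13698))
L = 1309.6 m


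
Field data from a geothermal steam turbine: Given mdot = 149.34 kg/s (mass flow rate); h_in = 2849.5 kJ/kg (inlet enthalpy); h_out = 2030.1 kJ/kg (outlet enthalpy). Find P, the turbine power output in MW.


P = mdot * (h_in - h_out) / 1000
P = 149.34 * (2849.5 - 2030.1) / 1000
P = 122.37 MW


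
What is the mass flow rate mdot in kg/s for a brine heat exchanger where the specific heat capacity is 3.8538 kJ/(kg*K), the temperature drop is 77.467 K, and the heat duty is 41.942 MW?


mdot = Q * 1000 / (cp * dT)
mdot = 41.942 * 1000 / (3.8538 * 77.467)
mdot = 140.49 kg/s


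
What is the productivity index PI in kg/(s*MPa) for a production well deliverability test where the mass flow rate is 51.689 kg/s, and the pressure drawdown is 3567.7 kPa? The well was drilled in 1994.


PI = mdot * 1000 / dP
PI = 51.689 * 1000 / 3567.7
PI = 14.488 kg/(s*MPa)


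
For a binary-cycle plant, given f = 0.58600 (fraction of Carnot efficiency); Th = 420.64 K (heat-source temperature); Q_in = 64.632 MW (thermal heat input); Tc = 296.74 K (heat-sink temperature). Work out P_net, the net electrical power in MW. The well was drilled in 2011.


Step 1: eta = (1 - Tc/Th)*f = (1 - 296.74/420.64)*0.586 = 0.1726070
Step 2: P_net = eta * Q_in = 0.1726070 * 64.632 = 11.156 MW
P_net = 11.156 MW


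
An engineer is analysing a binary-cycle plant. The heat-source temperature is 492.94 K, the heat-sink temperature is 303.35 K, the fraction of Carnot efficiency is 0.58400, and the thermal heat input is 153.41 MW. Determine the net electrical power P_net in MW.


Step 1: eta = (1 - Tc/Th)*f = (1 - 303.35/492.94)*0.584 = 0.2246127
Step 2: P_net = eta * Q_in = 0.2246127 * 153.41 = 34.458 MW
P_net = 34.458 MW


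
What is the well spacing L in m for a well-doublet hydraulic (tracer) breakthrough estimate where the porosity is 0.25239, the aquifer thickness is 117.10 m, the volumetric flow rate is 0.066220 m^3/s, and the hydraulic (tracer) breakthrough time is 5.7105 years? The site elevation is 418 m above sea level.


L = sqrt(t_bt*365.25*86400*3*Qv / (pi*hr*phi))
L = sqrt(5.7105*365.25*86400*3*0.066220 / (pi*117.10*0.25239))
L = 620.95 m


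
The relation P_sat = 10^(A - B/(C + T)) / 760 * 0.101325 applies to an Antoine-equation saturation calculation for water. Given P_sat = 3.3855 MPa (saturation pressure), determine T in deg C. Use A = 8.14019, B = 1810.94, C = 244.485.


T = B / (A - log10(P_sat * 760 / 0.101325)) - C
T = 1810.94 / (8.14019 - log10(3.3855 * 760 / 0.101325)) - 244.485
T = 240.31 deg C


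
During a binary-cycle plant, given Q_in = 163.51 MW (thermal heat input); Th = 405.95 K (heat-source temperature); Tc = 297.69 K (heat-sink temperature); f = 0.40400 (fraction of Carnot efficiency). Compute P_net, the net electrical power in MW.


Step 1: eta = (1 - Tc/Th)*f = (1 - 297.69/405.95)*0.404 = 0.1077400
Step 2: P_net = eta * Q_in = 0.1077400 * 163.51 = 17.617 MW
P_net = 17.617 MW


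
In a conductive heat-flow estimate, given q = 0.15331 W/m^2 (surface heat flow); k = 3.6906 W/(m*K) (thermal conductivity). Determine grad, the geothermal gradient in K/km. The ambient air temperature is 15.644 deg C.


grad = q * 1000 / k
grad = 0.15331 * 1000 / 3.6906
grad = 41.54067 deg C/km
Convert: 41.54067 deg C/km * 1.0 = 41.541 K/km
grad = 41.541 K/km


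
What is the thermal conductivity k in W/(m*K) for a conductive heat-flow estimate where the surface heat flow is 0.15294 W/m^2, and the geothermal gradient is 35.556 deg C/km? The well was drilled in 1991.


k = q * 1000 / grad
k = 0.15294 * 1000 / 35.556
k = 4.3014 W/(m*K)


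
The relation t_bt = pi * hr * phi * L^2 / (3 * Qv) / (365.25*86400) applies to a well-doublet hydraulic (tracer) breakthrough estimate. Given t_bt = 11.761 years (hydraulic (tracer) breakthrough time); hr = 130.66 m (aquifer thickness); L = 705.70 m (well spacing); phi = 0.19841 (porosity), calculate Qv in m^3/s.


Qv = pi*hr*phi*L^2 / (3*t_bt*365.25*86400)
Qv = pi*130.66*0.19841*705.70^2 / (3*11.761*365.25*86400)
Qv = 0.036427 m^3/s


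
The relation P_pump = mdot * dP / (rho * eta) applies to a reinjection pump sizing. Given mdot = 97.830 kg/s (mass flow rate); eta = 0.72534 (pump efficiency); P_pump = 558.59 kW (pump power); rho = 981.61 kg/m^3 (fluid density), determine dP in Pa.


dP = P_pump * rho * eta / mdot
dP = 558.59 * 981.61 * 0.72534 / 97.830
dP = 4065.385 kPa
Convert: 4065.385 kPa * 1000.0 = 4.0654e+06 Pa
dP = 4.0654e+06 Pa


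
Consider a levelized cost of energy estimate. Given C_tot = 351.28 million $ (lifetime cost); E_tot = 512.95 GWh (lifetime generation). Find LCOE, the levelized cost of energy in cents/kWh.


LCOE = C_tot / E_tot * 100
LCOE = 351.28 / 512.95 * 100
LCOE = 68.482 cents/kWh


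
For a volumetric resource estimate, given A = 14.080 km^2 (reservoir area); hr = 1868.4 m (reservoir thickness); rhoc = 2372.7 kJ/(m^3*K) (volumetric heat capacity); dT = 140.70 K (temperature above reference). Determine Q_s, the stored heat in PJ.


Step 1: Vr = A*1e6*hr = 14.08*1e6*1868.4 = 2.630707e+10 m^3
Step 2: Q_s = Vr*rhoc*dT/1e12 = 2.630707e+10*2372.7*140.7/1e12 = 8782.3 PJ
Q_s = 8782.3 PJ


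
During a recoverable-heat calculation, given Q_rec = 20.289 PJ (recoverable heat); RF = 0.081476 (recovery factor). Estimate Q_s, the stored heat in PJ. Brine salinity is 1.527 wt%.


Q_s = Q_rec / RF
Q_s = 20.289 / 0.081476
Q_s = 249.02 PJ


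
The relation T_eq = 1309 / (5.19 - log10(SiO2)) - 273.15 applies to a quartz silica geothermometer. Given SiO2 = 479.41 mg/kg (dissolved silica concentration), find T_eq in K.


T_eq = 1309 / (5.19 - log10(SiO2)) - 273.15
T_eq = 1309 / (5.19 - log10(479.41)) - 273.15
T_eq = 248.5109 deg C
Convert to K: 248.5109 + 273.15 = 521.66 K
T_eq = 521.66 K


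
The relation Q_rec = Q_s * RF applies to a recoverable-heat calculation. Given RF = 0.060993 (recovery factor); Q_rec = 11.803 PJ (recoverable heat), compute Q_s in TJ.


Q_s = Q_rec / RF
Q_s = 11.803 / 0.060993
Q_s = 193.5140 PJ
Convert: 193.5140 PJ * 1000.0 = 1.9351e+05 TJ
Q_s = 1.9351e+05 TJ


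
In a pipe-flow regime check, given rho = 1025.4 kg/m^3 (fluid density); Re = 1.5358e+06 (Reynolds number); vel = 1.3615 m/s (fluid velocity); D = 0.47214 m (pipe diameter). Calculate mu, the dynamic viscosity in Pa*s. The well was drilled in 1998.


mu = rho * vel * D / Re
mu = 1025.4 * 1.3615 * 0.47214 / 1.5358e+06
mu = 0.00042919 Pa*s


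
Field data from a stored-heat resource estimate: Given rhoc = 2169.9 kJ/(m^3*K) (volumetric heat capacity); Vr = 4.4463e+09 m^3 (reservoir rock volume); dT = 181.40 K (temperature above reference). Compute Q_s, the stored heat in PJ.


Q_s = Vr * rhoc * dT / 1e12
Q_s = 4.4463e+09 * 2169.9 * 181.40 / 1e12
Q_s = 1750.2 PJ


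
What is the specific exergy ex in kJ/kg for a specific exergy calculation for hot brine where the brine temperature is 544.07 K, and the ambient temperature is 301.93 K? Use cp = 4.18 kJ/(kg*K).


ex = cp * ((T_b - T_0) - T_0 * ln(T_b/T_0))
ex = 4.18 * ((544.07 - 301.93) - 301.93 * ln(544.07/301.93))
ex = 268.94 kJ/kg


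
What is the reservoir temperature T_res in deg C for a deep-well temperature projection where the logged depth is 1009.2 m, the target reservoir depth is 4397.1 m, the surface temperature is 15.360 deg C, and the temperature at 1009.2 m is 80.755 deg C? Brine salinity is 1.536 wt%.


Step 1: grad = (T_d1 - T_surf)/d1 * 1000 = (80.755 - 15.36)/1009.2 * 1000 = 64.79885 deg C/km
Step 2: T_res = T_surf + grad*d2/1000 = 15.36 + 64.79885*4397.1/1000 = 300.29 deg C
T_res = 300.29 deg C


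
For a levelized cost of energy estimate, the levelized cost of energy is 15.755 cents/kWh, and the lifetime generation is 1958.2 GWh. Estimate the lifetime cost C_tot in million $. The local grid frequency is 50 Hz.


C_tot = LCOE / 100 * E_tot
C_tot = 15.755 / 100 * 1958.2
C_tot = 308.51 million $


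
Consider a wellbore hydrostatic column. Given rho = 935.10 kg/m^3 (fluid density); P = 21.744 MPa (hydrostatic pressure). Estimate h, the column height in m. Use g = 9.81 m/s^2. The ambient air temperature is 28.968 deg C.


h = P * 1e6 / (g * rho)
h = 21.744 * 1e6 / (9.81 * 935.10)
h = 2370.3 m


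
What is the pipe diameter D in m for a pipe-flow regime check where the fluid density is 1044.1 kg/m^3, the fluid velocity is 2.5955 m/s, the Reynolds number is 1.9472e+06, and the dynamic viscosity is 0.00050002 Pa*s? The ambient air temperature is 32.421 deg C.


D = Re * mu / (rho * vel)
D = 1.9472e+06 * 0.00050002 / (1044.1 * 2.5955)
D = 0.35928 m


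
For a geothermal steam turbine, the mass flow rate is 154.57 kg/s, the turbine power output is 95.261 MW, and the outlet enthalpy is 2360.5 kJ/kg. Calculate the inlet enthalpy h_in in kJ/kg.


h_in = h_out + P * 1000 / mdot
h_in = 2360.5 + 95.261 * 1000 / 154.57
h_in = 2976.8 kJ/kg


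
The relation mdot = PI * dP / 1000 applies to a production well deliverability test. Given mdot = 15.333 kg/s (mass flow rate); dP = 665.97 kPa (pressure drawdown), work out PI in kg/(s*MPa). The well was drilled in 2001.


PI = mdot * 1000 / dP
PI = 15.333 * 1000 / 665.97
PI = 23.024 kg/(s*MPa)


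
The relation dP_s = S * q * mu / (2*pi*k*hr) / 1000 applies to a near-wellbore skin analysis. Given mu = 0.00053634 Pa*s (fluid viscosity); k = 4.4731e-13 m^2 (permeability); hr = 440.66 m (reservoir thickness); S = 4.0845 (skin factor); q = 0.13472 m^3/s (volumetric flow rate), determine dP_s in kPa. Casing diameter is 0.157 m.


dP_s = S * q * mu / (2*pi*k*hr) / 1000
dP_s = 4.0845 * 0.13472 * 0.00053634 / (2*pi*4.4731e-13*440.66) / 1000
dP_s = 238.30 kPa


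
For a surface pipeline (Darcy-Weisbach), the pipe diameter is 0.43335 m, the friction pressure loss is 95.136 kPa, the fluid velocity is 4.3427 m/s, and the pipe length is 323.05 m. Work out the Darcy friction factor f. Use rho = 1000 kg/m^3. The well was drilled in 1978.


f = dP*1000 / ((L/D)*(rho*vel^2/2))
f = 95.136*1000 / ((323.05/0.43335)*(1000*4.3427^2/2))
f = 0.013534


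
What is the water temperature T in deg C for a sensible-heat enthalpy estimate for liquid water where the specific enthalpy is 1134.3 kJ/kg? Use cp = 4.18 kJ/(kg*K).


T = h / cp
T = 1134.3 / 4.18
T = 271.36 deg C


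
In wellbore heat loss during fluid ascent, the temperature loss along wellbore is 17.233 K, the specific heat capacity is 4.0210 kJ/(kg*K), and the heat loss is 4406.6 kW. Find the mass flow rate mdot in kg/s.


mdot = Q_loss / (cp * dT)
mdot = 4406.6 / (4.0210 * 17.233)
mdot = 63.593 kg/s


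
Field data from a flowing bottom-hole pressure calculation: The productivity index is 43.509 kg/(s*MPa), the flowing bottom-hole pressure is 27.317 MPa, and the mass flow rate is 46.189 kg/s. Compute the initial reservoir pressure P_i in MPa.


P_i = P_wf + mdot / PI
P_i = 27.317 + 46.189 / 43.509
P_i = 28.379 MPa


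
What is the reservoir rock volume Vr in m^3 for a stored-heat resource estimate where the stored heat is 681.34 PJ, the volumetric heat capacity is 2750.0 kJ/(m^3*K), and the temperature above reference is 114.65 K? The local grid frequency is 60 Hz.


Vr = Q_s * 1e12 / (rhoc * dT)
Vr = 681.34 * 1e12 / (2750.0 * 114.65)
Vr = 2.1610e+09 m^3


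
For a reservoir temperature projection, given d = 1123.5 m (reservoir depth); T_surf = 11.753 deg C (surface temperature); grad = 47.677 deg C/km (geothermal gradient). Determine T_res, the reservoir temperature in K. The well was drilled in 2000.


T_res = T_surf + grad * d / 1000
T_res = 11.753 + 47.677 * 1123.5 / 1000
T_res = 65.31811 deg C
Convert to K: 65.31811 + 273.15 = 338.47 K
T_res = 338.47 K


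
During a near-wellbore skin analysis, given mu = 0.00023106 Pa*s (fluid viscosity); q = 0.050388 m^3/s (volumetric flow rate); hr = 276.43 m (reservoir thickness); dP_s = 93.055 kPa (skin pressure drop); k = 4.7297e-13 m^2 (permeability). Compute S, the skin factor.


S = dP_s * 1000 * 2*pi*k*hr / (q*mu)
S = 93.055 * 1000 * 2*pi*4.7297e-13*276.43 / (0.050388*0.00023106)
S = 6.5658


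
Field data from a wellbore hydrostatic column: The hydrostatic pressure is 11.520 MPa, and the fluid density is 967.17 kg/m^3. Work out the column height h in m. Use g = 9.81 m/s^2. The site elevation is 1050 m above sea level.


h = P * 1e6 / (g * rho)
h = 11.520 * 1e6 / (9.81 * 967.17)
h = 1214.2 m


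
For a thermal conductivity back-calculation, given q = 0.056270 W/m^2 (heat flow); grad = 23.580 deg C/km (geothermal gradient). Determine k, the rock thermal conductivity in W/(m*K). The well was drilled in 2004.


k = q / (grad / 1000)
k = 0.056270 / (23.580 / 1000)
k = 2.3863 W/(m*K)


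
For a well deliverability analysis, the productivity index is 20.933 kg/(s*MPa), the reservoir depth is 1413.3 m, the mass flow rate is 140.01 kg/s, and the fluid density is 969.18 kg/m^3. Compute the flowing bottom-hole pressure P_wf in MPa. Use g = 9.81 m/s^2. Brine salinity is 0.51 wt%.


Step 1: P_i = rho*g*h/1e6 = 969.18*9.81*1413.3/1e6 = 13.43717 MPa
Step 2: P_wf = P_i - mdot/PI = 13.43717 - 140.01/20.933 = 6.7487 MPa
P_wf = 6.7487 MPa


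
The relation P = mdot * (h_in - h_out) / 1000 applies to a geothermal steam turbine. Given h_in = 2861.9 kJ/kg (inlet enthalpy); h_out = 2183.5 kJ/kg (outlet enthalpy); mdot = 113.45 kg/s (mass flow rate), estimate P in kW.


P = mdot * (h_in - h_out) / 1000
P = 113.45 * (2861.9 - 2183.5) / 1000
P = 76.96448 MW
Convert: 76.96448 MW * 1000.0 = 76964 kW
P = 76964 kW


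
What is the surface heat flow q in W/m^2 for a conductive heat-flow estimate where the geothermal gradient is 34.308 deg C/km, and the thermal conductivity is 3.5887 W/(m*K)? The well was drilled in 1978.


q = k * grad / 1000
q = 3.5887 * 34.308 / 1000
q = 0.12312 W/m^2


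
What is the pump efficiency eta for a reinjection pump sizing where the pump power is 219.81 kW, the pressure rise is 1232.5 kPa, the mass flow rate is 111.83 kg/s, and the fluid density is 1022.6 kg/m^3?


eta = mdot * dP / (rho * P_pump)
eta = 111.83 * 1232.5 / (1022.6 * 219.81)
eta = 0.61319


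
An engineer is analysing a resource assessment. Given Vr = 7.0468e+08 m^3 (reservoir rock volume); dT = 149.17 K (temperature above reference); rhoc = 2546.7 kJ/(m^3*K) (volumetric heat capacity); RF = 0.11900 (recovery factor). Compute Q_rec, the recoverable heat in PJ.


Step 1: Q_s = Vr*rhoc*dT/1e12 = 7.0468e+08*2546.7*149.17/1e12 = 267.7018 PJ
Step 2: Q_rec = Q_s * RF = 267.7018 * 0.119 = 31.857 PJ
Q_rec = 31.857 PJ


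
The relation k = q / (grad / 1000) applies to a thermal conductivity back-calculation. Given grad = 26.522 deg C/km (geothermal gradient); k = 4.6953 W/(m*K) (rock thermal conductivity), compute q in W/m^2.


q = k * grad / 1000
q = 4.6953 * 26.522 / 1000
q = 0.12453 W/m^2


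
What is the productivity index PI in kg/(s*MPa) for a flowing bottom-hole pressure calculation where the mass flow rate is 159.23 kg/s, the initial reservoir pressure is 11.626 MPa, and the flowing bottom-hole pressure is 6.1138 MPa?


PI = mdot / (P_i - P_wf)
PI = 159.23 / (11.626 - 6.1138)
PI = 28.887 kg/(s*MPa)


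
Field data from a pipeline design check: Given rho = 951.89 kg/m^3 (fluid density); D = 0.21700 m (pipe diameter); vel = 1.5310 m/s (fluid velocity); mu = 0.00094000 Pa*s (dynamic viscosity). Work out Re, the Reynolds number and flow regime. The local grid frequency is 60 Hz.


Step 1: Re = rho*vel*D/mu = 951.89*1.531*0.217/0.00094 = 3.3643e+05
Step 2: Re = 3.3643e+05 > 4000, so flow is turbulent.
Re = 3.3643e+05 (turbulent)


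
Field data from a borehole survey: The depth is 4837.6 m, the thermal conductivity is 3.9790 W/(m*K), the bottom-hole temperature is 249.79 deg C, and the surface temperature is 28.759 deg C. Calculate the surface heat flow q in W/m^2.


Step 1: grad = (T_d - T_surf)/d * 1000 = (249.79 - 28.759)/4837.6 * 1000 = 45.69022 deg C/km
Step 2: q = k * grad / 1000 = 3.979 * 45.69022 / 1000 = 0.18180 W/m^2
q = 0.18180 W/m^2


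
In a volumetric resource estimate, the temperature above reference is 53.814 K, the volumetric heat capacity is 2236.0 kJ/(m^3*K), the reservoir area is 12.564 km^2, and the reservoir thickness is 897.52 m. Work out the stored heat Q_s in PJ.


Step 1: Vr = A*1e6*hr = 12.564*1e6*897.52 = 1.127644e+10 m^3
Step 2: Q_s = Vr*rhoc*dT/1e12 = 1.127644e+10*2236.0*53.814/1e12 = 1356.9 PJ
Q_s = 1356.9 PJ


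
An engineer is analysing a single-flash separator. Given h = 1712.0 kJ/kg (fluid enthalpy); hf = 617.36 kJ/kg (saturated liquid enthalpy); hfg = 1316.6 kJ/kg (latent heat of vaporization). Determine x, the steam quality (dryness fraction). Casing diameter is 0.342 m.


x = (h - hf) / hfg
x = (1712.0 - 617.36) / 1316.6
x = 0.83141


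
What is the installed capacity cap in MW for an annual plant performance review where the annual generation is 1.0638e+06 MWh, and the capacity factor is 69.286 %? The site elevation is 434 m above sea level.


cap = E_a / (CF/100 * 8760)
cap = 1.0638e+06 / (69.286/100 * 8760)
cap = 175.27 MW


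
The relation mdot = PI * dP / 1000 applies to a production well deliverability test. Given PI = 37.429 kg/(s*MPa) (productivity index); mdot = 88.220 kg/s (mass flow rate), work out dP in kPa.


dP = mdot * 1000 / PI
dP = 88.220 * 1000 / 37.429
dP = 2357.0 kPa


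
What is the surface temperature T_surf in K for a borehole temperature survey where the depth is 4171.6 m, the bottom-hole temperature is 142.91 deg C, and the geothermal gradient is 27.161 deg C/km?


T_surf = T_d - grad * d / 1000
T_surf = 142.91 - 27.161 * 4171.6 / 1000
T_surf = 29.60517 deg C
Convert to K: 29.60517 + 273.15 = 302.76 K
T_surf = 302.76 K


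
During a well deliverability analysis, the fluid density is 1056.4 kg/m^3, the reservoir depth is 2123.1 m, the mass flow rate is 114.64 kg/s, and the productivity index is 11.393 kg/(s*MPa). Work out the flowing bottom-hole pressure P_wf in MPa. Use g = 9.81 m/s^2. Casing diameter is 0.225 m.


Step 1: P_i = rho*g*h/1e6 = 1056.4*9.81*2123.1/1e6 = 22.00229 MPa
Step 2: P_wf = P_i - mdot/PI = 22.00229 - 114.64/11.393 = 11.940 MPa
P_wf = 11.940 MPa


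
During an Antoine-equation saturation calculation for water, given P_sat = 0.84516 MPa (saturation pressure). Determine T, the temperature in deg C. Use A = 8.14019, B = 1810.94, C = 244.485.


T = B / (A - log10(P_sat * 760 / 0.101325)) - C
T = 1810.94 / (8.14019 - log10(0.84516 * 760 / 0.101325)) - 244.485
T = 172.96 deg C


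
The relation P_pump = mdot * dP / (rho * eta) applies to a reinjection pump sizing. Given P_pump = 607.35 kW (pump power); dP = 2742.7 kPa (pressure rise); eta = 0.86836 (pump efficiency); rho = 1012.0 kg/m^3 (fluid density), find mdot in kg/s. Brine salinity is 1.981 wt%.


mdot = P_pump * rho * eta / dP
mdot = 607.35 * 1012.0 * 0.86836 / 2742.7
mdot = 194.60 kg/s


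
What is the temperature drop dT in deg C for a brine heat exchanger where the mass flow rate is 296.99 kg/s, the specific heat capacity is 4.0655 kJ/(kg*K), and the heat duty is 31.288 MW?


dT = Q * 1000 / (mdot * cp)
dT = 31.288 * 1000 / (296.99 * 4.0655)
dT = 25.91326 K
Convert (temperature difference, 1 K = 1 deg C): 25.91326 K = 25.91326 deg C
dT = 25.913 deg C


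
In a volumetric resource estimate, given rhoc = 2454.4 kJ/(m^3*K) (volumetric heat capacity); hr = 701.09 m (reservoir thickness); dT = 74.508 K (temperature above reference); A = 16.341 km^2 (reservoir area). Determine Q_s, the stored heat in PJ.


Step 1: Vr = A*1e6*hr = 16.341*1e6*701.09 = 1.145651e+10 m^3
Step 2: Q_s = Vr*rhoc*dT/1e12 = 1.145651e+10*2454.4*74.508/1e12 = 2095.1 PJ
Q_s = 2095.1 PJ


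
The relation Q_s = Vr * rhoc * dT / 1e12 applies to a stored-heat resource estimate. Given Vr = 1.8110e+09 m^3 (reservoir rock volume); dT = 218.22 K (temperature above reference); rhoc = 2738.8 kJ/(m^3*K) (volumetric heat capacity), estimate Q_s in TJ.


Q_s = Vr * rhoc * dT / 1e12
Q_s = 1.8110e+09 * 2738.8 * 218.22 / 1e12
Q_s = 1082.364 PJ
Convert: 1082.364 PJ * 1000.0 = 1.0824e+06 TJ
Q_s = 1.0824e+06 TJ


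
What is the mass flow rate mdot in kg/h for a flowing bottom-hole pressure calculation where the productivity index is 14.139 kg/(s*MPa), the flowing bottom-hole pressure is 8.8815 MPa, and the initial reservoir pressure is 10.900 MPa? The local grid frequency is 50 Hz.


mdot = (P_i - P_wf) * PI
mdot = (10.900 - 8.8815) * 14.139
mdot = 28.53957 kg/s
Convert: 28.53957 kg/s * 3600.0 = 1.0274e+05 kg/h
mdot = 1.0274e+05 kg/h


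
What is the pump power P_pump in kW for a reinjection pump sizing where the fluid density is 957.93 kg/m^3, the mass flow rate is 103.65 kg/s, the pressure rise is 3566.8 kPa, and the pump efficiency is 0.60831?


P_pump = mdot * dP / (rho * eta)
P_pump = 103.65 * 3566.8 / (957.93 * 0.60831)
P_pump = 634.44 kW


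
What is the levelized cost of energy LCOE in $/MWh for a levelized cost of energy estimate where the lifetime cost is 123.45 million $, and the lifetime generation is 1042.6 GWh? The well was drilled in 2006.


LCOE = C_tot / E_tot * 100
LCOE = 123.45 / 1042.6 * 100
LCOE = 11.84059 cents/kWh
Convert: 11.84059 cents/kWh * 10.0 = 118.41 $/MWh
LCOE = 118.41 $/MWh


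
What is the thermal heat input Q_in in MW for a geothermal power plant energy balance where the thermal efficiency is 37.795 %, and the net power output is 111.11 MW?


Q_in = W_net / (eta / 100)
Q_in = 111.11 / (37.795 / 100)
Q_in = 293.98 MW


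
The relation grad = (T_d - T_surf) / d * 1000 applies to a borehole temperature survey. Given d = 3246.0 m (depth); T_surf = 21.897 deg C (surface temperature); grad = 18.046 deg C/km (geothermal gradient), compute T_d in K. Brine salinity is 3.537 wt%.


T_d = T_surf + grad * d / 1000
T_d = 21.897 + 18.046 * 3246.0 / 1000
T_d = 80.47432 deg C
Convert to K: 80.47432 + 273.15 = 353.62 K
T_d = 353.62 K


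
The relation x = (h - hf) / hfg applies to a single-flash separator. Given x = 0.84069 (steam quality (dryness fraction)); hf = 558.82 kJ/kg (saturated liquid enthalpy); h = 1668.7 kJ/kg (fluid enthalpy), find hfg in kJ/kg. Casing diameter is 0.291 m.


hfg = (h - hf) / x
hfg = (1668.7 - 558.82) / 0.84069
hfg = 1320.2 kJ/kg


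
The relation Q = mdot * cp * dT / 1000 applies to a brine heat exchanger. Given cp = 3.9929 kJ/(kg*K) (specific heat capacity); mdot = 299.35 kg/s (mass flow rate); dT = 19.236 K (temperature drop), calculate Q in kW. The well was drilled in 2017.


Q = mdot * cp * dT / 1000
Q = 299.35 * 3.9929 * 19.236 / 1000
Q = 22.99230 MW
Convert: 22.99230 MW * 1000.0 = 22992 kW
Q = 22992 kW


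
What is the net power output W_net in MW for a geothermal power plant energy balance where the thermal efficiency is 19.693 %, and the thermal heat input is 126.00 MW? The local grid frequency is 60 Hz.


W_net = eta / 100 * Q_in
W_net = 19.693 / 100 * 126.00
W_net = 24.813 MW


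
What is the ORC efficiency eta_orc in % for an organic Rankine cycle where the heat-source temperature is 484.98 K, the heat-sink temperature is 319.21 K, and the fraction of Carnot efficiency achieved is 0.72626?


eta_orc = (1 - Tc/Th) * f * 100
eta_orc = (1 - 319.21/484.98) * 0.72626 * 100
eta_orc = 24.824 %


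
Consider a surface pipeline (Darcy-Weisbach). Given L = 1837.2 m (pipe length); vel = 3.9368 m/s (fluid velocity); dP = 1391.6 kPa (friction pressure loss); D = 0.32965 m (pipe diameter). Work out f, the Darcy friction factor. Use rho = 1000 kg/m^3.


f = dP*1000 / ((L/D)*(rho*vel^2/2))
f = 1391.6*1000 / ((1837.2/0.32965)*(1000*3.9368^2/2))
f = 0.032222


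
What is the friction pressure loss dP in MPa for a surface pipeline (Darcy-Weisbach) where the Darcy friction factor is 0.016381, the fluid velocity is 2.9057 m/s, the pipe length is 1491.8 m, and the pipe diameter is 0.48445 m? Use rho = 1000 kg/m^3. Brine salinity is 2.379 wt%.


dP = f * (L/D) * (rho*vel^2/2) / 1000
dP = 0.016381 * (1491.8/0.48445) * (1000*2.9057^2/2) / 1000
dP = 212.9480 kPa
Convert: 212.9480 kPa * 0.001 = 0.21295 MPa
dP = 0.21295 MPa


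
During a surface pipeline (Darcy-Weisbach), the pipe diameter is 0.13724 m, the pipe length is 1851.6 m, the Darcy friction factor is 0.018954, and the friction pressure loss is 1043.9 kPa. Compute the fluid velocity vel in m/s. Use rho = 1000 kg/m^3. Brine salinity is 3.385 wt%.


vel = sqrt(dP*1000*2*D / (f*L*rho))
vel = sqrt(1043.9*1000*2*0.13724 / (0.018954*1851.6*1000))
vel = 2.8573 m/s


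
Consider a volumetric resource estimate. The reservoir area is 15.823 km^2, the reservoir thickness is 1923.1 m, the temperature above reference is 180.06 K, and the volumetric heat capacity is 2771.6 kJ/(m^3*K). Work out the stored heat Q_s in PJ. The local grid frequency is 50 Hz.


Step 1: Vr = A*1e6*hr = 15.823*1e6*1923.1 = 3.042921e+10 m^3
Step 2: Q_s = Vr*rhoc*dT/1e12 = 3.042921e+10*2771.6*180.06/1e12 = 15186 PJ
Q_s = 15186 PJ


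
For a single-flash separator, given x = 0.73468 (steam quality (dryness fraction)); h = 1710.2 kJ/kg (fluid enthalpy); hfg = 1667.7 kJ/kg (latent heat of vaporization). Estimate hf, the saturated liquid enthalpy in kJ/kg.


hf = h - x * hfg
hf = 1710.2 - 0.73468 * 1667.7
hf = 484.97 kJ/kg


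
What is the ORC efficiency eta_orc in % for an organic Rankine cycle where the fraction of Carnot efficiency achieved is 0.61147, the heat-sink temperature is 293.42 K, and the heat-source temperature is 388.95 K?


eta_orc = (1 - Tc/Th) * f * 100
eta_orc = (1 - 293.42/388.95) * 0.61147 * 100
eta_orc = 15.018 %


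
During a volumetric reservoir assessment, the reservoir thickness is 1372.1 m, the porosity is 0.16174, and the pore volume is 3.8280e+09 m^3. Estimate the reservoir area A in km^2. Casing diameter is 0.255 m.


A = Vp / (1e6 * hr * phi)
A = 3.8280e+09 / (1e6 * 1372.1 * 0.16174)
A = 17.249 km^2


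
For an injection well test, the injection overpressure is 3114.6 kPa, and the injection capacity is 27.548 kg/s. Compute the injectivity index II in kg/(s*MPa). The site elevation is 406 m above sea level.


II = mdot * 1000 / dP
II = 27.548 * 1000 / 3114.6
II = 8.8448 kg/(s*MPa)


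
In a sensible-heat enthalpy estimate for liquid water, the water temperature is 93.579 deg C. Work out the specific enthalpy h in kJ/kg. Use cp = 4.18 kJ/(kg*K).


h = cp * T
h = 4.18 * 93.579
h = 391.16 kJ/kg


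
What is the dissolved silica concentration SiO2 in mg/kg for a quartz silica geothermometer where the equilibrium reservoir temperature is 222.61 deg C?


SiO2 = 10^(5.19 - 1309/(T_eq + 273.15))
SiO2 = 10^(5.19 - 1309/(222.61 + 273.15))
SiO2 = 354.49 mg/kg


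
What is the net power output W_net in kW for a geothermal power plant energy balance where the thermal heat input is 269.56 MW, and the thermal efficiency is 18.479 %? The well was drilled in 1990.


W_net = eta / 100 * Q_in
W_net = 18.479 / 100 * 269.56
W_net = 49.81199 MW
Convert: 49.81199 MW * 1000.0 = 49812 kW
W_net = 49812 kW
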